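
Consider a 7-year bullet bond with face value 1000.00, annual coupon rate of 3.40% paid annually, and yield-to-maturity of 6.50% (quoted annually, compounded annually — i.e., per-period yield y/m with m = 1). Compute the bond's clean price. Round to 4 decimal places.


Answer: Price = 829.9799

Derivation:
Coupon per period c = face * coupon_rate / m = 34.000000
Periods per year m = 1; per-period yield y/m = 0.065000
Number of cashflows N = 7
Cashflows (t years, CF_t, discount factor 1/(1+y/m)^(m*t), PV):
  t = 1.0000: CF_t = 34.000000, DF = 0.938967, PV = 31.924883
  t = 2.0000: CF_t = 34.000000, DF = 0.881659, PV = 29.976416
  t = 3.0000: CF_t = 34.000000, DF = 0.827849, PV = 28.146869
  t = 4.0000: CF_t = 34.000000, DF = 0.777323, PV = 26.428985
  t = 5.0000: CF_t = 34.000000, DF = 0.729881, PV = 24.815948
  t = 6.0000: CF_t = 34.000000, DF = 0.685334, PV = 23.301360
  t = 7.0000: CF_t = 1034.000000, DF = 0.643506, PV = 665.385426
Price P = sum_t PV_t = 829.979887


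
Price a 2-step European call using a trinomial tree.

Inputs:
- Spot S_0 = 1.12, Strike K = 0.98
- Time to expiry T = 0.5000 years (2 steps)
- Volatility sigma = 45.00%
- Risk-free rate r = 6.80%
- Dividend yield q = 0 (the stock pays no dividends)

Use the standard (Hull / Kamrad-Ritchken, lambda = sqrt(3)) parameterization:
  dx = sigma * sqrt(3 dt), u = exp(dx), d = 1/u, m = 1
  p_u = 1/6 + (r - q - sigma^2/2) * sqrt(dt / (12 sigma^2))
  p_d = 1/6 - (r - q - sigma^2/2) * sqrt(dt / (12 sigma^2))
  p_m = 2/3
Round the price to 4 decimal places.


dt = T/N = 0.250000; dx = sigma*sqrt(3*dt) = 0.389711
u = exp(dx) = 1.476555; d = 1/u = 0.677252
p_u = 0.156002, p_m = 0.666667, p_d = 0.177332
Discount per step: exp(-r*dt) = 0.983144
Stock lattice S(k, j) with j the centered position index:
  k=0: S(0,+0) = 1.1200
  k=1: S(1,-1) = 0.7585; S(1,+0) = 1.1200; S(1,+1) = 1.6537
  k=2: S(2,-2) = 0.5137; S(2,-1) = 0.7585; S(2,+0) = 1.1200; S(2,+1) = 1.6537; S(2,+2) = 2.4418
Terminal payoffs V(N, j) = max(S_T - K, 0):
  V(2,-2) = 0.000000; V(2,-1) = 0.000000; V(2,+0) = 0.140000; V(2,+1) = 0.673741; V(2,+2) = 1.461839
Backward induction: V(k, j) = exp(-r*dt) * [p_u * V(k+1, j+1) + p_m * V(k+1, j) + p_d * V(k+1, j-1)]
  V(1,-1) = exp(-r*dt) * [p_u*0.140000 + p_m*0.000000 + p_d*0.000000] = 0.021472
  V(1,+0) = exp(-r*dt) * [p_u*0.673741 + p_m*0.140000 + p_d*0.000000] = 0.195093
  V(1,+1) = exp(-r*dt) * [p_u*1.461839 + p_m*0.673741 + p_d*0.140000] = 0.690203
  V(0,+0) = exp(-r*dt) * [p_u*0.690203 + p_m*0.195093 + p_d*0.021472] = 0.237471

Answer: Price = V(0,0) = 0.2375


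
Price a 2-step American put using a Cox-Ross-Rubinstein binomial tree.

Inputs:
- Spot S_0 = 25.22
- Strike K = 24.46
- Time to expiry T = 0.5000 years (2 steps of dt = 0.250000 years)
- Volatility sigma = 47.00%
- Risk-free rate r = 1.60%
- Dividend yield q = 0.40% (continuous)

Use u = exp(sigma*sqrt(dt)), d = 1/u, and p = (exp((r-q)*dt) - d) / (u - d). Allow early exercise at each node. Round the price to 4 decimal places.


Answer: Price = V(0,0) = 2.6304

Derivation:
dt = T/N = 0.250000
u = exp(sigma*sqrt(dt)) = 1.264909; d = 1/u = 0.790571
p = (exp((r-q)*dt) - d) / (u - d) = 0.447853
Discount per step: exp(-r*dt) = 0.996008
Stock lattice S(k, i) with i counting down-moves:
  k=0: S(0,0) = 25.2200
  k=1: S(1,0) = 31.9010; S(1,1) = 19.9382
  k=2: S(2,0) = 40.3519; S(2,1) = 25.2200; S(2,2) = 15.7626
Terminal payoffs V(N, i) = max(K - S_T, 0):
  V(2,0) = 0.000000; V(2,1) = 0.000000; V(2,2) = 8.697443
Backward induction: V(k, i) = exp(-r*dt) * [p * V(k+1, i) + (1-p) * V(k+1, i+1)]; then take max(V_cont, immediate exercise) for American.
  V(1,0) = exp(-r*dt) * [p*0.000000 + (1-p)*0.000000] = 0.000000; exercise = 0.000000; V(1,0) = max -> 0.000000
  V(1,1) = exp(-r*dt) * [p*0.000000 + (1-p)*8.697443] = 4.783096; exercise = 4.521803; V(1,1) = max -> 4.783096
  V(0,0) = exp(-r*dt) * [p*0.000000 + (1-p)*4.783096] = 2.630430; exercise = 0.000000; V(0,0) = max -> 2.630430


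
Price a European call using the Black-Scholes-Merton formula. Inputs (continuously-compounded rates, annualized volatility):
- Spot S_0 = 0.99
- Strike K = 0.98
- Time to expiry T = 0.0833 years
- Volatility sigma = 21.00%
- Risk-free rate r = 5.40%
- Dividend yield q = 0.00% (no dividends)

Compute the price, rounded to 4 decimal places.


d1 = (ln(S/K) + (r - q + 0.5*sigma^2) * T) / (sigma * sqrt(T)) = 0.27202493
d2 = d1 - sigma * sqrt(T) = 0.21141528
exp(-rT) = 0.99551190; exp(-qT) = 1.00000000
C = S_0 * exp(-qT) * N(d1) - K * exp(-rT) * N(d2)
N(d1) = 0.60719857; N(d2) = 0.58371838
C = 0.9900 * 1.00000000 * 0.60719857 - 0.9800 * 0.99551190 * 0.58371838 = 0.0316

Answer: Price = 0.0316


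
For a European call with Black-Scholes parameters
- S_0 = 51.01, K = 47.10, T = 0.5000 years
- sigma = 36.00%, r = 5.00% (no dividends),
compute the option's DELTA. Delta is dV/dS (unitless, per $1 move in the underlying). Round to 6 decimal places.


d1 = 0.5387709410; d2 = 0.2842124997
phi(d1) = 0.3450466697; exp(-qT) = 1.0000000000; exp(-rT) = 0.9753099120
N(d1) = 0.7049775415
Delta = exp(-qT) * N(d1) = 1.0000000000 * 0.7049775415 = 0.704978

Answer: Delta = 0.704978


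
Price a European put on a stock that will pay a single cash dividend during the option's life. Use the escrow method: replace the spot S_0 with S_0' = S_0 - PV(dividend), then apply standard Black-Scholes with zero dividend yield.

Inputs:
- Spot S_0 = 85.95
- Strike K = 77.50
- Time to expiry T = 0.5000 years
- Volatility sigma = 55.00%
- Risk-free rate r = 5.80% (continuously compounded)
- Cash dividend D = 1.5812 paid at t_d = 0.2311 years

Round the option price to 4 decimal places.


Answer: Price = 8.2761

Derivation:
PV(D) = D * exp(-r * t_d) = 1.5812 * 0.98668563 = 1.56014732
S_0' = S_0 - PV(D) = 85.9500 - 1.56014732 = 84.38985268
d1 = (ln(S_0'/K) + (r + sigma^2/2)*T) / (sigma*sqrt(T)) = 0.48801741
d2 = d1 - sigma*sqrt(T) = 0.09910868
exp(-rT) = 0.97141646
N(-d1) = 0.31276876; N(-d2) = 0.46052599
P = K * exp(-rT) * N(-d2) - S_0' * N(-d1) = 77.5000 * 0.97141646 * 0.46052599 - 84.38985268 * 0.31276876 = 8.2761


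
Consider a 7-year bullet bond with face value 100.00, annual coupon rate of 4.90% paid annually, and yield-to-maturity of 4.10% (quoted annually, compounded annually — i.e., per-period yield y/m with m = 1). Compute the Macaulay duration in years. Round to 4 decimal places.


Coupon per period c = face * coupon_rate / m = 4.900000
Periods per year m = 1; per-period yield y/m = 0.041000
Number of cashflows N = 7
Cashflows (t years, CF_t, discount factor 1/(1+y/m)^(m*t), PV):
  t = 1.0000: CF_t = 4.900000, DF = 0.960615, PV = 4.707012
  t = 2.0000: CF_t = 4.900000, DF = 0.922781, PV = 4.521626
  t = 3.0000: CF_t = 4.900000, DF = 0.886437, PV = 4.343541
  t = 4.0000: CF_t = 4.900000, DF = 0.851524, PV = 4.172469
  t = 5.0000: CF_t = 4.900000, DF = 0.817987, PV = 4.008136
  t = 6.0000: CF_t = 4.900000, DF = 0.785770, PV = 3.850275
  t = 7.0000: CF_t = 104.900000, DF = 0.754823, PV = 79.180890
Price P = sum_t PV_t = 104.783949
Macaulay numerator sum_t t * PV_t:
  t * PV_t at t = 1.0000: 4.707012
  t * PV_t at t = 2.0000: 9.043252
  t * PV_t at t = 3.0000: 13.030622
  t * PV_t at t = 4.0000: 16.689878
  t * PV_t at t = 5.0000: 20.040679
  t * PV_t at t = 6.0000: 23.101648
  t * PV_t at t = 7.0000: 554.266233
Macaulay duration D = (sum_t t * PV_t) / P = 640.879324 / 104.783949 = 6.116197

Answer: Macaulay duration = 6.1162 years


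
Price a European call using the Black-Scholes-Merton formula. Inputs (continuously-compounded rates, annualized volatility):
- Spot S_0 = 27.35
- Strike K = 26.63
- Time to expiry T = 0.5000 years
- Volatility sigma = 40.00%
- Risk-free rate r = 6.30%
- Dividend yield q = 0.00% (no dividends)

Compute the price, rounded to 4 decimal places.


Answer: Price = 3.8244

Derivation:
d1 = (ln(S/K) + (r - q + 0.5*sigma^2) * T) / (sigma * sqrt(T)) = 0.34711210
d2 = d1 - sigma * sqrt(T) = 0.06426939
exp(-rT) = 0.96899096; exp(-qT) = 1.00000000
C = S_0 * exp(-qT) * N(d1) - K * exp(-rT) * N(d2)
N(d1) = 0.63574645; N(d2) = 0.52562214
C = 27.3500 * 1.00000000 * 0.63574645 - 26.6300 * 0.96899096 * 0.52562214 = 3.8244


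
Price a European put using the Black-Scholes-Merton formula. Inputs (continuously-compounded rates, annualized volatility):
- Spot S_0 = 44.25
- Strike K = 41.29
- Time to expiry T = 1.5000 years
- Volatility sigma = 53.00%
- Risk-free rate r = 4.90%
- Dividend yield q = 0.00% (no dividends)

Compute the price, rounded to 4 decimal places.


Answer: Price = 7.8128

Derivation:
d1 = (ln(S/K) + (r - q + 0.5*sigma^2) * T) / (sigma * sqrt(T)) = 0.54444921
d2 = d1 - sigma * sqrt(T) = -0.10466557
exp(-rT) = 0.92913615; exp(-qT) = 1.00000000
P = K * exp(-rT) * N(-d2) - S_0 * exp(-qT) * N(-d1)
N(-d1) = 0.29306619; N(-d2) = 0.54167941
P = 41.2900 * 0.92913615 * 0.54167941 - 44.2500 * 1.00000000 * 0.29306619 = 7.8128


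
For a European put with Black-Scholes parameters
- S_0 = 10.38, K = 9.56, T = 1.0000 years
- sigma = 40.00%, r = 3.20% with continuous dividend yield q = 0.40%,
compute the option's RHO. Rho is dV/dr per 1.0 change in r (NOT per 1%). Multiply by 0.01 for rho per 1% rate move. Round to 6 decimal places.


Answer: Rho = -4.349988

Derivation:
d1 = 0.4757328767; d2 = 0.0757328767
phi(d1) = 0.3562582399; exp(-qT) = 0.9960079893; exp(-rT) = 0.9685065821
N(-d2) = 0.4698158096
Rho = -K*T*exp(-rT)*N(-d2) = -9.5600 * 1.0000 * 0.9685065821 * 0.4698158096 = -4.349988


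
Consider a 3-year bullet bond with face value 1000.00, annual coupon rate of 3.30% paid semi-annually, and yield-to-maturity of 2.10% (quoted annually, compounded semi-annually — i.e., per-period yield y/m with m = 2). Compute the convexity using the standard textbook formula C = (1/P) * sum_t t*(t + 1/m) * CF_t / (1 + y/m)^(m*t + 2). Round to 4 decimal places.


Answer: Convexity = 9.7504

Derivation:
Coupon per period c = face * coupon_rate / m = 16.500000
Periods per year m = 2; per-period yield y/m = 0.010500
Number of cashflows N = 6
Cashflows (t years, CF_t, discount factor 1/(1+y/m)^(m*t), PV):
  t = 0.5000: CF_t = 16.500000, DF = 0.989609, PV = 16.328550
  t = 1.0000: CF_t = 16.500000, DF = 0.979326, PV = 16.158882
  t = 1.5000: CF_t = 16.500000, DF = 0.969150, PV = 15.990977
  t = 2.0000: CF_t = 16.500000, DF = 0.959080, PV = 15.824816
  t = 2.5000: CF_t = 16.500000, DF = 0.949114, PV = 15.660382
  t = 3.0000: CF_t = 1016.500000, DF = 0.939252, PV = 954.749580
Price P = sum_t PV_t = 1034.713187
Convexity numerator sum_t t*(t + 1/m) * CF_t / (1+y/m)^(m*t + 2):
  t = 0.5000: term = 7.995488
  t = 1.0000: term = 23.737224
  t = 1.5000: term = 46.981146
  t = 2.0000: term = 77.488284
  t = 2.5000: term = 115.024666
  t = 3.0000: term = 9817.618212
Convexity = (1/P) * sum = 10088.845021 / 1034.713187 = 9.750378


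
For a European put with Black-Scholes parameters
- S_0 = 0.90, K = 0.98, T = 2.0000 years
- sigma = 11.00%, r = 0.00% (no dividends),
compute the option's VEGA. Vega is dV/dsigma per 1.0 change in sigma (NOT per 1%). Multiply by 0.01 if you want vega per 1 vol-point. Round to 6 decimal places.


d1 = -0.4696333791; d2 = -0.6251968709
phi(d1) = 0.3572868607; exp(-qT) = 1.0000000000; exp(-rT) = 1.0000000000
Vega = S * exp(-qT) * phi(d1) * sqrt(T) = 0.9000 * 1.0000000000 * 0.3572868607 * 1.4142135624 = 0.454752

Answer: Vega = 0.454752


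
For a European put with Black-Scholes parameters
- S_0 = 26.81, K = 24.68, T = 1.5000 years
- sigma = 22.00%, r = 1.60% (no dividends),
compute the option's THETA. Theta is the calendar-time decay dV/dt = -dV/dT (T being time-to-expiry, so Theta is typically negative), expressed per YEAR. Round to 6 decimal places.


d1 = 0.5310261922; d2 = 0.2615823205
phi(d1) = 0.3464790439; exp(-qT) = 1.0000000000; exp(-rT) = 0.9762857098
Theta = -S*exp(-qT)*phi(d1)*sigma/(2*sqrt(T)) + r*K*exp(-rT)*N(-d2) - q*S*exp(-qT)*N(-d1)
N(-d1) = 0.2977003145; N(-d2) = 0.3968217379; sqrt(T) = 1.2247448714
Term 1 = -26.8100 * 1.0000000000 * 0.3464790439 * 0.2200 / (2 * 1.2247448714) = -0.8342973073
Term 2 = 0.0160 * 24.6800 * 0.9762857098 * 0.3968217379 = 0.1529810105
Term 3 = 0 (no dividend yield, q = 0)
Theta = -0.8342973073 + (0.1529810105) + (0.0000000000) = -0.681316

Answer: Theta = -0.681316


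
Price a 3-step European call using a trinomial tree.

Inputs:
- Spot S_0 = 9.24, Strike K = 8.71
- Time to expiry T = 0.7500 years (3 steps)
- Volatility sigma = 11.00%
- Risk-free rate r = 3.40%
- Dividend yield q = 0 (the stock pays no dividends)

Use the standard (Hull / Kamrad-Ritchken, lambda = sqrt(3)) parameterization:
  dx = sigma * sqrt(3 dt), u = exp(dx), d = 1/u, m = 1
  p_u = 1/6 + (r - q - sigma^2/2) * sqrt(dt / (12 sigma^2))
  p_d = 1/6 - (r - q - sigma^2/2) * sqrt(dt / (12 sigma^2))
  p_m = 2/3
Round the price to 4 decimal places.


dt = T/N = 0.250000; dx = sigma*sqrt(3*dt) = 0.095263
u = exp(dx) = 1.099948; d = 1/u = 0.909134
p_u = 0.203342, p_m = 0.666667, p_d = 0.129992
Discount per step: exp(-r*dt) = 0.991536
Stock lattice S(k, j) with j the centered position index:
  k=0: S(0,+0) = 9.2400
  k=1: S(1,-1) = 8.4004; S(1,+0) = 9.2400; S(1,+1) = 10.1635
  k=2: S(2,-2) = 7.6371; S(2,-1) = 8.4004; S(2,+0) = 9.2400; S(2,+1) = 10.1635; S(2,+2) = 11.1793
  k=3: S(3,-3) = 6.9431; S(3,-2) = 7.6371; S(3,-1) = 8.4004; S(3,+0) = 9.2400; S(3,+1) = 10.1635; S(3,+2) = 11.1793; S(3,+3) = 12.2967
Terminal payoffs V(N, j) = max(S_T - K, 0):
  V(3,-3) = 0.000000; V(3,-2) = 0.000000; V(3,-1) = 0.000000; V(3,+0) = 0.530000; V(3,+1) = 1.453518; V(3,+2) = 2.469340; V(3,+3) = 3.586692
Backward induction: V(k, j) = exp(-r*dt) * [p_u * V(k+1, j+1) + p_m * V(k+1, j) + p_d * V(k+1, j-1)]
  V(2,-2) = exp(-r*dt) * [p_u*0.000000 + p_m*0.000000 + p_d*0.000000] = 0.000000
  V(2,-1) = exp(-r*dt) * [p_u*0.530000 + p_m*0.000000 + p_d*0.000000] = 0.106859
  V(2,+0) = exp(-r*dt) * [p_u*1.453518 + p_m*0.530000 + p_d*0.000000] = 0.643402
  V(2,+1) = exp(-r*dt) * [p_u*2.469340 + p_m*1.453518 + p_d*0.530000] = 1.526993
  V(2,+2) = exp(-r*dt) * [p_u*3.586692 + p_m*2.469340 + p_d*1.453518] = 2.542790
  V(1,-1) = exp(-r*dt) * [p_u*0.643402 + p_m*0.106859 + p_d*0.000000] = 0.200359
  V(1,+0) = exp(-r*dt) * [p_u*1.526993 + p_m*0.643402 + p_d*0.106859] = 0.746950
  V(1,+1) = exp(-r*dt) * [p_u*2.542790 + p_m*1.526993 + p_d*0.643402] = 1.604986
  V(0,+0) = exp(-r*dt) * [p_u*1.604986 + p_m*0.746950 + p_d*0.200359] = 0.843175

Answer: Price = V(0,0) = 0.8432


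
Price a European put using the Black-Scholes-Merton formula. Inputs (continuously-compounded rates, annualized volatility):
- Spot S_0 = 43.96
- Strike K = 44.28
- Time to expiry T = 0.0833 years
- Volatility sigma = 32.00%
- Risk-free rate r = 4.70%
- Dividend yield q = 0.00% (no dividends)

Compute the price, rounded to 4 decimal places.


Answer: Price = 1.6964

Derivation:
d1 = (ln(S/K) + (r - q + 0.5*sigma^2) * T) / (sigma * sqrt(T)) = 0.01003796
d2 = d1 - sigma * sqrt(T) = -0.08231960
exp(-rT) = 0.99609255; exp(-qT) = 1.00000000
P = K * exp(-rT) * N(-d2) - S_0 * exp(-qT) * N(-d1)
N(-d1) = 0.49599550; N(-d2) = 0.53280372
P = 44.2800 * 0.99609255 * 0.53280372 - 43.9600 * 1.00000000 * 0.49599550 = 1.6964


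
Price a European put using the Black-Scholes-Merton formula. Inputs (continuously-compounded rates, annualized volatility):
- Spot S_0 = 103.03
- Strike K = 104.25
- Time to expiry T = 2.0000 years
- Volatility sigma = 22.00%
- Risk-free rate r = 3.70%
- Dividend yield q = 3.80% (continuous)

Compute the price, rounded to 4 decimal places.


d1 = (ln(S/K) + (r - q + 0.5*sigma^2) * T) / (sigma * sqrt(T)) = 0.11129972
d2 = d1 - sigma * sqrt(T) = -0.19982726
exp(-rT) = 0.92867169; exp(-qT) = 0.92681621
P = K * exp(-rT) * N(-d2) - S_0 * exp(-qT) * N(-d1)
N(-d1) = 0.45568934; N(-d2) = 0.57919216
P = 104.2500 * 0.92867169 * 0.57919216 - 103.0300 * 0.92681621 * 0.45568934 = 12.5602

Answer: Price = 12.5602


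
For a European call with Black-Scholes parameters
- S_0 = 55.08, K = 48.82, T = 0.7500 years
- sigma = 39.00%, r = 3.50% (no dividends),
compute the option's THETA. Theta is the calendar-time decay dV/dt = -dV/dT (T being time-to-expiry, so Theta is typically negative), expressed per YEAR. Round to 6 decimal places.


Answer: Theta = -5.130078

Derivation:
d1 = 0.6038021162; d2 = 0.2660522088
phi(d1) = 0.3324628910; exp(-qT) = 1.0000000000; exp(-rT) = 0.9740915363
Theta = -S*exp(-qT)*phi(d1)*sigma/(2*sqrt(T)) - r*K*exp(-rT)*N(d2) + q*S*exp(-qT)*N(d1)
N(d1) = 0.7270123938; N(d2) = 0.6049004997; sqrt(T) = 0.8660254038
Term 1 = -55.0800 * 1.0000000000 * 0.3324628910 * 0.3900 / (2 * 0.8660254038) = -4.1232634879
Term 2 = -0.0350 * 48.8200 * 0.9740915363 * 0.6049004997 = -1.0068146646
Term 3 = 0 (no dividend yield, q = 0)
Theta = -4.1232634879 + (-1.0068146646) + (0.0000000000) = -5.130078


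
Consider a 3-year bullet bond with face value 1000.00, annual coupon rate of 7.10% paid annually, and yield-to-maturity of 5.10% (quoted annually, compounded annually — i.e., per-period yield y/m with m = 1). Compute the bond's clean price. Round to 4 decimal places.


Coupon per period c = face * coupon_rate / m = 71.000000
Periods per year m = 1; per-period yield y/m = 0.051000
Number of cashflows N = 3
Cashflows (t years, CF_t, discount factor 1/(1+y/m)^(m*t), PV):
  t = 1.0000: CF_t = 71.000000, DF = 0.951475, PV = 67.554710
  t = 2.0000: CF_t = 71.000000, DF = 0.905304, PV = 64.276603
  t = 3.0000: CF_t = 1071.000000, DF = 0.861374, PV = 922.531752
Price P = sum_t PV_t = 1054.363065

Answer: Price = 1054.3631


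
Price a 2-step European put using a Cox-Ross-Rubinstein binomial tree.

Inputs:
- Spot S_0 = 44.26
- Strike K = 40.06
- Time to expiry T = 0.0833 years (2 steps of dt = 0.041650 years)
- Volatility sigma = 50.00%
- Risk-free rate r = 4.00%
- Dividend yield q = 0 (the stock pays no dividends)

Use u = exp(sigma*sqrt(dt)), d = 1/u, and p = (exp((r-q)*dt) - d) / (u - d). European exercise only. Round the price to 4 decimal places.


dt = T/N = 0.041650
u = exp(sigma*sqrt(dt)) = 1.107430; d = 1/u = 0.902992
p = (exp((r-q)*dt) - d) / (u - d) = 0.482668
Discount per step: exp(-r*dt) = 0.998335
Stock lattice S(k, i) with i counting down-moves:
  k=0: S(0,0) = 44.2600
  k=1: S(1,0) = 49.0148; S(1,1) = 39.9664
  k=2: S(2,0) = 54.2805; S(2,1) = 44.2600; S(2,2) = 36.0894
Terminal payoffs V(N, i) = max(K - S_T, 0):
  V(2,0) = 0.000000; V(2,1) = 0.000000; V(2,2) = 3.970642
Backward induction: V(k, i) = exp(-r*dt) * [p * V(k+1, i) + (1-p) * V(k+1, i+1)].
  V(1,0) = exp(-r*dt) * [p*0.000000 + (1-p)*0.000000] = 0.000000
  V(1,1) = exp(-r*dt) * [p*0.000000 + (1-p)*3.970642] = 2.050722
  V(0,0) = exp(-r*dt) * [p*0.000000 + (1-p)*2.050722] = 1.059139

Answer: Price = V(0,0) = 1.0591


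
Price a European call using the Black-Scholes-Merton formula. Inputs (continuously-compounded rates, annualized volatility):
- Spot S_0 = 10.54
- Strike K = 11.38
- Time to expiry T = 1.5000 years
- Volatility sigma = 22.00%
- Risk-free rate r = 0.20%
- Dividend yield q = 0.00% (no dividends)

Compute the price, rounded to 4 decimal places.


d1 = (ln(S/K) + (r - q + 0.5*sigma^2) * T) / (sigma * sqrt(T)) = -0.13872977
d2 = d1 - sigma * sqrt(T) = -0.40817364
exp(-rT) = 0.99700450; exp(-qT) = 1.00000000
C = S_0 * exp(-qT) * N(d1) - K * exp(-rT) * N(d2)
N(d1) = 0.44483185; N(d2) = 0.34157310
C = 10.5400 * 1.00000000 * 0.44483185 - 11.3800 * 0.99700450 * 0.34157310 = 0.8131

Answer: Price = 0.8131


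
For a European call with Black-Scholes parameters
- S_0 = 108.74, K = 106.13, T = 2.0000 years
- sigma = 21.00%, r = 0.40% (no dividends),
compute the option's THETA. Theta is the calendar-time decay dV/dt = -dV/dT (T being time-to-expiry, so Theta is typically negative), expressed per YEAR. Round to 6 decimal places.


Answer: Theta = -3.319947

Derivation:
d1 = 0.2572351904; d2 = -0.0397496577
phi(d1) = 0.3859592424; exp(-qT) = 1.0000000000; exp(-rT) = 0.9920319148
Theta = -S*exp(-qT)*phi(d1)*sigma/(2*sqrt(T)) - r*K*exp(-rT)*N(d2) + q*S*exp(-qT)*N(d1)
N(d1) = 0.6015013901; N(d2) = 0.4841463559; sqrt(T) = 1.4142135624
Term 1 = -108.7400 * 1.0000000000 * 0.3859592424 * 0.2100 / (2 * 1.4142135624) = -3.1160547170
Term 2 = -0.0040 * 106.1300 * 0.9920319148 * 0.4841463559 = -0.2038921320
Term 3 = 0 (no dividend yield, q = 0)
Theta = -3.1160547170 + (-0.2038921320) + (0.0000000000) = -3.319947


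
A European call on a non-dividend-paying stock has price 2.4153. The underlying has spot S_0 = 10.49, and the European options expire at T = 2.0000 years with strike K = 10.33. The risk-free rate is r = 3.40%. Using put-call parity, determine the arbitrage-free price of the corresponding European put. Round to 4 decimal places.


Answer: Put price = 1.5762

Derivation:
Put-call parity: C - P = S_0 * exp(-qT) - K * exp(-rT).
S_0 * exp(-qT) = 10.4900 * 1.00000000 = 10.49000000
K * exp(-rT) = 10.3300 * 0.93426047 = 9.65091069
P = C - S*exp(-qT) + K*exp(-rT)
P = 2.4153 - 10.49000000 + 9.65091069 = 1.5762


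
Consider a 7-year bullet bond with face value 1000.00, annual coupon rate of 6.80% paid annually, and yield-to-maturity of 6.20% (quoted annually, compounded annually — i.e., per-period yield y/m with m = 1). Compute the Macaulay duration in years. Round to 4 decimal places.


Answer: Macaulay duration = 5.8181 years

Derivation:
Coupon per period c = face * coupon_rate / m = 68.000000
Periods per year m = 1; per-period yield y/m = 0.062000
Number of cashflows N = 7
Cashflows (t years, CF_t, discount factor 1/(1+y/m)^(m*t), PV):
  t = 1.0000: CF_t = 68.000000, DF = 0.941620, PV = 64.030132
  t = 2.0000: CF_t = 68.000000, DF = 0.886647, PV = 60.292026
  t = 3.0000: CF_t = 68.000000, DF = 0.834885, PV = 56.772153
  t = 4.0000: CF_t = 68.000000, DF = 0.786144, PV = 53.457771
  t = 5.0000: CF_t = 68.000000, DF = 0.740248, PV = 50.336884
  t = 6.0000: CF_t = 68.000000, DF = 0.697032, PV = 47.398196
  t = 7.0000: CF_t = 1068.000000, DF = 0.656339, PV = 700.970329
Price P = sum_t PV_t = 1033.257491
Macaulay numerator sum_t t * PV_t:
  t * PV_t at t = 1.0000: 64.030132
  t * PV_t at t = 2.0000: 120.584052
  t * PV_t at t = 3.0000: 170.316458
  t * PV_t at t = 4.0000: 213.831084
  t * PV_t at t = 5.0000: 251.684421
  t * PV_t at t = 6.0000: 284.389176
  t * PV_t at t = 7.0000: 4906.792305
Macaulay duration D = (sum_t t * PV_t) / P = 6011.627627 / 1033.257491 = 5.818131


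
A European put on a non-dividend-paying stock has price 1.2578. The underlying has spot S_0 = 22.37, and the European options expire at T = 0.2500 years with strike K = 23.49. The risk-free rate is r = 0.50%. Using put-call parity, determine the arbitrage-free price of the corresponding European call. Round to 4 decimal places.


Put-call parity: C - P = S_0 * exp(-qT) - K * exp(-rT).
S_0 * exp(-qT) = 22.3700 * 1.00000000 = 22.37000000
K * exp(-rT) = 23.4900 * 0.99875078 = 23.46065584
C = P + S*exp(-qT) - K*exp(-rT)
C = 1.2578 + 22.37000000 - 23.46065584 = 0.1671

Answer: Call price = 0.1671


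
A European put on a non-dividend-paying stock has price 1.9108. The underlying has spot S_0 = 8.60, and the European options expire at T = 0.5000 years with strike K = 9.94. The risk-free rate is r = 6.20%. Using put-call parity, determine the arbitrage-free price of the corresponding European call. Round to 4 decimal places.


Put-call parity: C - P = S_0 * exp(-qT) - K * exp(-rT).
S_0 * exp(-qT) = 8.6000 * 1.00000000 = 8.60000000
K * exp(-rT) = 9.9400 * 0.96947557 = 9.63658720
C = P + S*exp(-qT) - K*exp(-rT)
C = 1.9108 + 8.60000000 - 9.63658720 = 0.8742

Answer: Call price = 0.8742


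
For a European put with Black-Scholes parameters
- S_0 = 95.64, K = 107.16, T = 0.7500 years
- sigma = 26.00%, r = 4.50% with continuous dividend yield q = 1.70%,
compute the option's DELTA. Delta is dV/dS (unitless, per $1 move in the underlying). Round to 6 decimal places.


Answer: Delta = -0.609802

Derivation:
d1 = -0.2992535331; d2 = -0.5244201381
phi(d1) = 0.3814731268; exp(-qT) = 0.9873309369; exp(-rT) = 0.9668131777
N(-d1) = 0.6176266970
Delta = -exp(-qT) * N(-d1) = -0.9873309369 * 0.6176266970 = -0.609802


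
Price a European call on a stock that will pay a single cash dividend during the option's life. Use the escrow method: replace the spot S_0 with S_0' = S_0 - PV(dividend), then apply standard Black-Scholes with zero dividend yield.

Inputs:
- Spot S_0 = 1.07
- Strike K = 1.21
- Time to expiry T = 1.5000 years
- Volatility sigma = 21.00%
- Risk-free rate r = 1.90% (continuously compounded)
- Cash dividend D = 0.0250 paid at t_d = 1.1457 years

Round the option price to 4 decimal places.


PV(D) = D * exp(-r * t_d) = 0.0250 * 0.97846692 = 0.02446167
S_0' = S_0 - PV(D) = 1.0700 - 0.02446167 = 1.04553833
d1 = (ln(S_0'/K) + (r + sigma^2/2)*T) / (sigma*sqrt(T)) = -0.32859501
d2 = d1 - sigma*sqrt(T) = -0.58579143
exp(-rT) = 0.97190229
N(d1) = 0.37123091; N(d2) = 0.27900784
C = S_0' * N(d1) - K * exp(-rT) * N(d2) = 1.04553833 * 0.37123091 - 1.2100 * 0.97190229 * 0.27900784 = 0.0600

Answer: Price = 0.0600


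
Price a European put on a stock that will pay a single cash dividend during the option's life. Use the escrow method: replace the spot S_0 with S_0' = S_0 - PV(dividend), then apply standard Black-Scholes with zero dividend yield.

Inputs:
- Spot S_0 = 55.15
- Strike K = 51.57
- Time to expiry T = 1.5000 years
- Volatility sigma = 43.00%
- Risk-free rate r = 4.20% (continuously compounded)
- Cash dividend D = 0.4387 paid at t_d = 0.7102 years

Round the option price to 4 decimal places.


PV(D) = D * exp(-r * t_d) = 0.4387 * 0.97061208 = 0.42580752
S_0' = S_0 - PV(D) = 55.1500 - 0.42580752 = 54.72419248
d1 = (ln(S_0'/K) + (r + sigma^2/2)*T) / (sigma*sqrt(T)) = 0.49567187
d2 = d1 - sigma*sqrt(T) = -0.03096843
exp(-rT) = 0.93894347
N(-d1) = 0.31006297; N(-d2) = 0.51235264
P = K * exp(-rT) * N(-d2) - S_0' * N(-d1) = 51.5700 * 0.93894347 * 0.51235264 - 54.72419248 * 0.31006297 = 7.8408

Answer: Price = 7.8408


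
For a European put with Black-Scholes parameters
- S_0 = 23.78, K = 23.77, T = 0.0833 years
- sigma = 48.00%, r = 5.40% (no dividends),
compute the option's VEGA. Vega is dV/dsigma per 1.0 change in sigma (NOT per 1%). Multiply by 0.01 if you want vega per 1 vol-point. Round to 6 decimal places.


d1 = 0.1047737290; d2 = -0.0337626200
phi(d1) = 0.3967585775; exp(-qT) = 1.0000000000; exp(-rT) = 0.9955119017
Vega = S * exp(-qT) * phi(d1) * sqrt(T) = 23.7800 * 1.0000000000 * 0.3967585775 * 0.2886173938 = 2.723082

Answer: Vega = 2.723082


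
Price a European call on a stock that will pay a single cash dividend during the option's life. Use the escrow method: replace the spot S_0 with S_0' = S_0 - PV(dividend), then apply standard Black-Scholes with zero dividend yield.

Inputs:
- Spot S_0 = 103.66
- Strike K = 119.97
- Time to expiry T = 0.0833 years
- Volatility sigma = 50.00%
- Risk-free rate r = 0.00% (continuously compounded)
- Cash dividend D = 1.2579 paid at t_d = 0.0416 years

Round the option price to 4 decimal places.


PV(D) = D * exp(-r * t_d) = 1.2579 * 1.00000000 = 1.25790000
S_0' = S_0 - PV(D) = 103.6600 - 1.25790000 = 102.40210000
d1 = (ln(S_0'/K) + (r + sigma^2/2)*T) / (sigma*sqrt(T)) = -1.02503865
d2 = d1 - sigma*sqrt(T) = -1.16934734
exp(-rT) = 1.00000000
N(d1) = 0.15267248; N(d2) = 0.12113186
C = S_0' * N(d1) - K * exp(-rT) * N(d2) = 102.40210000 * 0.15267248 - 119.9700 * 1.00000000 * 0.12113186 = 1.1018

Answer: Price = 1.1018


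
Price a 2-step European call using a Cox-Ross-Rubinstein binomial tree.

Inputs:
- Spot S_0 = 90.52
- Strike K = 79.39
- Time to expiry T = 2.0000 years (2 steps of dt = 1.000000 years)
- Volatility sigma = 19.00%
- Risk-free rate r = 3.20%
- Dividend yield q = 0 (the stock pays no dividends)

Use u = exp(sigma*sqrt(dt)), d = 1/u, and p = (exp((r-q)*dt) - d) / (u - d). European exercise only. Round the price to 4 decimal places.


dt = T/N = 1.000000
u = exp(sigma*sqrt(dt)) = 1.209250; d = 1/u = 0.826959
p = (exp((r-q)*dt) - d) / (u - d) = 0.537702
Discount per step: exp(-r*dt) = 0.968507
Stock lattice S(k, i) with i counting down-moves:
  k=0: S(0,0) = 90.5200
  k=1: S(1,0) = 109.4613; S(1,1) = 74.8563
  k=2: S(2,0) = 132.3660; S(2,1) = 90.5200; S(2,2) = 61.9031
Terminal payoffs V(N, i) = max(S_T - K, 0):
  V(2,0) = 52.976001; V(2,1) = 11.130000; V(2,2) = 0.000000
Backward induction: V(k, i) = exp(-r*dt) * [p * V(k+1, i) + (1-p) * V(k+1, i+1)].
  V(1,0) = exp(-r*dt) * [p*52.976001 + (1-p)*11.130000] = 32.571536
  V(1,1) = exp(-r*dt) * [p*11.130000 + (1-p)*0.000000] = 5.796148
  V(0,0) = exp(-r*dt) * [p*32.571536 + (1-p)*5.796148] = 19.557372

Answer: Price = V(0,0) = 19.5574


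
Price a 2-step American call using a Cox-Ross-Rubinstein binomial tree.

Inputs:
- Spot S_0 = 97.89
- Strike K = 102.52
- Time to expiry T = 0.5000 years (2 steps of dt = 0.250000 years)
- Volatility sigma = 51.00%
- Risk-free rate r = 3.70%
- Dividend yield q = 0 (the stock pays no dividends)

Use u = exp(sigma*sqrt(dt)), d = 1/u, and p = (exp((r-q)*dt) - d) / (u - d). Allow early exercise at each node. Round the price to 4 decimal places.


dt = T/N = 0.250000
u = exp(sigma*sqrt(dt)) = 1.290462; d = 1/u = 0.774916
p = (exp((r-q)*dt) - d) / (u - d) = 0.454619
Discount per step: exp(-r*dt) = 0.990793
Stock lattice S(k, i) with i counting down-moves:
  k=0: S(0,0) = 97.8900
  k=1: S(1,0) = 126.3233; S(1,1) = 75.8566
  k=2: S(2,0) = 163.0154; S(2,1) = 97.8900; S(2,2) = 58.7825
Terminal payoffs V(N, i) = max(S_T - K, 0):
  V(2,0) = 60.495355; V(2,1) = 0.000000; V(2,2) = 0.000000
Backward induction: V(k, i) = exp(-r*dt) * [p * V(k+1, i) + (1-p) * V(k+1, i+1)]; then take max(V_cont, immediate exercise) for American.
  V(1,0) = exp(-r*dt) * [p*60.495355 + (1-p)*0.000000] = 27.249092; exercise = 23.803288; V(1,0) = max -> 27.249092
  V(1,1) = exp(-r*dt) * [p*0.000000 + (1-p)*0.000000] = 0.000000; exercise = 0.000000; V(1,1) = max -> 0.000000
  V(0,0) = exp(-r*dt) * [p*27.249092 + (1-p)*0.000000] = 12.273885; exercise = 0.000000; V(0,0) = max -> 12.273885

Answer: Price = V(0,0) = 12.2739


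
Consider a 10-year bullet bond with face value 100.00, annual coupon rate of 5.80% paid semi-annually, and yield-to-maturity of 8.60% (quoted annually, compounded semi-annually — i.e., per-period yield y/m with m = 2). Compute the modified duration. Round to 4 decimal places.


Answer: Modified duration = 7.1295

Derivation:
Coupon per period c = face * coupon_rate / m = 2.900000
Periods per year m = 2; per-period yield y/m = 0.043000
Number of cashflows N = 20
Cashflows (t years, CF_t, discount factor 1/(1+y/m)^(m*t), PV):
  t = 0.5000: CF_t = 2.900000, DF = 0.958773, PV = 2.780441
  t = 1.0000: CF_t = 2.900000, DF = 0.919245, PV = 2.665811
  t = 1.5000: CF_t = 2.900000, DF = 0.881347, PV = 2.555907
  t = 2.0000: CF_t = 2.900000, DF = 0.845012, PV = 2.450534
  t = 2.5000: CF_t = 2.900000, DF = 0.810174, PV = 2.349505
  t = 3.0000: CF_t = 2.900000, DF = 0.776773, PV = 2.252642
  t = 3.5000: CF_t = 2.900000, DF = 0.744749, PV = 2.159772
  t = 4.0000: CF_t = 2.900000, DF = 0.714045, PV = 2.070730
  t = 4.5000: CF_t = 2.900000, DF = 0.684607, PV = 1.985360
  t = 5.0000: CF_t = 2.900000, DF = 0.656382, PV = 1.903509
  t = 5.5000: CF_t = 2.900000, DF = 0.629322, PV = 1.825033
  t = 6.0000: CF_t = 2.900000, DF = 0.603376, PV = 1.749791
  t = 6.5000: CF_t = 2.900000, DF = 0.578501, PV = 1.677652
  t = 7.0000: CF_t = 2.900000, DF = 0.554651, PV = 1.608487
  t = 7.5000: CF_t = 2.900000, DF = 0.531784, PV = 1.542174
  t = 8.0000: CF_t = 2.900000, DF = 0.509860, PV = 1.478594
  t = 8.5000: CF_t = 2.900000, DF = 0.488840, PV = 1.417636
  t = 9.0000: CF_t = 2.900000, DF = 0.468687, PV = 1.359191
  t = 9.5000: CF_t = 2.900000, DF = 0.449364, PV = 1.303155
  t = 10.0000: CF_t = 102.900000, DF = 0.430838, PV = 44.333213
Price P = sum_t PV_t = 81.469139
First compute Macaulay numerator sum_t t * PV_t:
  t * PV_t at t = 0.5000: 1.390221
  t * PV_t at t = 1.0000: 2.665811
  t * PV_t at t = 1.5000: 3.833861
  t * PV_t at t = 2.0000: 4.901068
  t * PV_t at t = 2.5000: 5.873764
  t * PV_t at t = 3.0000: 6.757926
  t * PV_t at t = 3.5000: 7.559201
  t * PV_t at t = 4.0000: 8.282921
  t * PV_t at t = 4.5000: 8.934119
  t * PV_t at t = 5.0000: 9.517545
  t * PV_t at t = 5.5000: 10.037679
  t * PV_t at t = 6.0000: 10.498749
  t * PV_t at t = 6.5000: 10.904741
  t * PV_t at t = 7.0000: 11.259412
  t * PV_t at t = 7.5000: 11.566305
  t * PV_t at t = 8.0000: 11.828755
  t * PV_t at t = 8.5000: 12.049907
  t * PV_t at t = 9.0000: 12.232718
  t * PV_t at t = 9.5000: 12.379974
  t * PV_t at t = 10.0000: 443.332129
Macaulay duration D = 605.806804 / 81.469139 = 7.436028
Modified duration = D / (1 + y/m) = 7.436028 / (1 + 0.043000) = 7.129461


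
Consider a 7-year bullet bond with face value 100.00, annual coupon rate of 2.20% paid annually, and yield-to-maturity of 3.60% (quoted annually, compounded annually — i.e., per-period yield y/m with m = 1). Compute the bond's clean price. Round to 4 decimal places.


Coupon per period c = face * coupon_rate / m = 2.200000
Periods per year m = 1; per-period yield y/m = 0.036000
Number of cashflows N = 7
Cashflows (t years, CF_t, discount factor 1/(1+y/m)^(m*t), PV):
  t = 1.0000: CF_t = 2.200000, DF = 0.965251, PV = 2.123552
  t = 2.0000: CF_t = 2.200000, DF = 0.931709, PV = 2.049761
  t = 3.0000: CF_t = 2.200000, DF = 0.899333, PV = 1.978534
  t = 4.0000: CF_t = 2.200000, DF = 0.868082, PV = 1.909781
  t = 5.0000: CF_t = 2.200000, DF = 0.837917, PV = 1.843418
  t = 6.0000: CF_t = 2.200000, DF = 0.808801, PV = 1.779361
  t = 7.0000: CF_t = 102.200000, DF = 0.780696, PV = 79.787087
Price P = sum_t PV_t = 91.471494

Answer: Price = 91.4715


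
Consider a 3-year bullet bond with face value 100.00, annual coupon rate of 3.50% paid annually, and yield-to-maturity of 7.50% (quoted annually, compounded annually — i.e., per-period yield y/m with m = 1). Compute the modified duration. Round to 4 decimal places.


Answer: Modified duration = 2.6916

Derivation:
Coupon per period c = face * coupon_rate / m = 3.500000
Periods per year m = 1; per-period yield y/m = 0.075000
Number of cashflows N = 3
Cashflows (t years, CF_t, discount factor 1/(1+y/m)^(m*t), PV):
  t = 1.0000: CF_t = 3.500000, DF = 0.930233, PV = 3.255814
  t = 2.0000: CF_t = 3.500000, DF = 0.865333, PV = 3.028664
  t = 3.0000: CF_t = 103.500000, DF = 0.804961, PV = 83.313419
Price P = sum_t PV_t = 89.597897
First compute Macaulay numerator sum_t t * PV_t:
  t * PV_t at t = 1.0000: 3.255814
  t * PV_t at t = 2.0000: 6.057328
  t * PV_t at t = 3.0000: 249.940257
Macaulay duration D = 259.253399 / 89.597897 = 2.893521
Modified duration = D / (1 + y/m) = 2.893521 / (1 + 0.075000) = 2.691647


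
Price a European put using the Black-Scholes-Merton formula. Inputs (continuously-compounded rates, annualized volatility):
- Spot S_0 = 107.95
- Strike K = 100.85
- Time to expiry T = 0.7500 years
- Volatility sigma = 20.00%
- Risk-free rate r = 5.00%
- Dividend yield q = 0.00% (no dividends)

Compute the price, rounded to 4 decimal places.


Answer: Price = 2.9407

Derivation:
d1 = (ln(S/K) + (r - q + 0.5*sigma^2) * T) / (sigma * sqrt(T)) = 0.69590275
d2 = d1 - sigma * sqrt(T) = 0.52269767
exp(-rT) = 0.96319442; exp(-qT) = 1.00000000
P = K * exp(-rT) * N(-d2) - S_0 * exp(-qT) * N(-d1)
N(-d1) = 0.24324487; N(-d2) = 0.30059233
P = 100.8500 * 0.96319442 * 0.30059233 - 107.9500 * 1.00000000 * 0.24324487 = 2.9407


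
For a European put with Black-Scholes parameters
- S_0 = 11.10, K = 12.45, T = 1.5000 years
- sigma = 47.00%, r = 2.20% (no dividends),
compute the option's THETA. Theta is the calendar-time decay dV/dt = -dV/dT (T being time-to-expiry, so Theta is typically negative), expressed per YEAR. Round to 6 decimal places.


Answer: Theta = -0.664112

Derivation:
d1 = 0.1457524319; d2 = -0.4298776577
phi(d1) = 0.3947271869; exp(-qT) = 1.0000000000; exp(-rT) = 0.9675385596
Theta = -S*exp(-qT)*phi(d1)*sigma/(2*sqrt(T)) + r*K*exp(-rT)*N(-d2) - q*S*exp(-qT)*N(-d1)
N(-d1) = 0.4420584143; N(-d2) = 0.6663576807; sqrt(T) = 1.2247448714
Term 1 = -11.1000 * 1.0000000000 * 0.3947271869 * 0.4700 / (2 * 1.2247448714) = -0.8407023300
Term 2 = 0.0220 * 12.4500 * 0.9675385596 * 0.6663576807 = 0.1765906570
Term 3 = 0 (no dividend yield, q = 0)
Theta = -0.8407023300 + (0.1765906570) + (0.0000000000) = -0.664112


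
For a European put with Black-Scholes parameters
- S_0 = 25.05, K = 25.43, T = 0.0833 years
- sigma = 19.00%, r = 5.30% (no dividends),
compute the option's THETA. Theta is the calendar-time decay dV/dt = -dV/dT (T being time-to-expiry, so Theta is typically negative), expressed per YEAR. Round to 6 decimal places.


d1 = -0.1666253827; d2 = -0.2214626875
phi(d1) = 0.3934424229; exp(-qT) = 1.0000000000; exp(-rT) = 0.9955948313
Theta = -S*exp(-qT)*phi(d1)*sigma/(2*sqrt(T)) + r*K*exp(-rT)*N(-d2) - q*S*exp(-qT)*N(-d1)
N(-d1) = 0.5661675898; N(-d2) = 0.5876339068; sqrt(T) = 0.2886173938
Term 1 = -25.0500 * 1.0000000000 * 0.3934424229 * 0.1900 / (2 * 0.2886173938) = -3.2440685351
Term 2 = 0.0530 * 25.4300 * 0.9955948313 * 0.5876339068 = 0.7885181783
Term 3 = 0 (no dividend yield, q = 0)
Theta = -3.2440685351 + (0.7885181783) + (0.0000000000) = -2.455550

Answer: Theta = -2.455550


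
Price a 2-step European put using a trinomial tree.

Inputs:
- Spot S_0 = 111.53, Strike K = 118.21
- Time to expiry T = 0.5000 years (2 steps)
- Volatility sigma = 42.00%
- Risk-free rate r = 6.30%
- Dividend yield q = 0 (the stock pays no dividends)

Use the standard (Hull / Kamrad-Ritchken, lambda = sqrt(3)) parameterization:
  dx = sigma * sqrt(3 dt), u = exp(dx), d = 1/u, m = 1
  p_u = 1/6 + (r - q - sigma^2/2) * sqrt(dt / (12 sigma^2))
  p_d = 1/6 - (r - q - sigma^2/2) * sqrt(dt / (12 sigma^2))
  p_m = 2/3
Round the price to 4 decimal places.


Answer: Price = V(0,0) = 14.3681

Derivation:
dt = T/N = 0.250000; dx = sigma*sqrt(3*dt) = 0.363731
u = exp(dx) = 1.438687; d = 1/u = 0.695078
p_u = 0.158006, p_m = 0.666667, p_d = 0.175327
Discount per step: exp(-r*dt) = 0.984373
Stock lattice S(k, j) with j the centered position index:
  k=0: S(0,+0) = 111.5300
  k=1: S(1,-1) = 77.5221; S(1,+0) = 111.5300; S(1,+1) = 160.4567
  k=2: S(2,-2) = 53.8839; S(2,-1) = 77.5221; S(2,+0) = 111.5300; S(2,+1) = 160.4567; S(2,+2) = 230.8470
Terminal payoffs V(N, j) = max(K - S_T, 0):
  V(2,-2) = 64.326071; V(2,-1) = 40.687909; V(2,+0) = 6.680000; V(2,+1) = 0.000000; V(2,+2) = 0.000000
Backward induction: V(k, j) = exp(-r*dt) * [p_u * V(k+1, j+1) + p_m * V(k+1, j) + p_d * V(k+1, j-1)]
  V(1,-1) = exp(-r*dt) * [p_u*6.680000 + p_m*40.687909 + p_d*64.326071] = 38.842239
  V(1,+0) = exp(-r*dt) * [p_u*0.000000 + p_m*6.680000 + p_d*40.687909] = 11.405953
  V(1,+1) = exp(-r*dt) * [p_u*0.000000 + p_m*0.000000 + p_d*6.680000] = 1.152882
  V(0,+0) = exp(-r*dt) * [p_u*1.152882 + p_m*11.405953 + p_d*38.842239] = 14.368132


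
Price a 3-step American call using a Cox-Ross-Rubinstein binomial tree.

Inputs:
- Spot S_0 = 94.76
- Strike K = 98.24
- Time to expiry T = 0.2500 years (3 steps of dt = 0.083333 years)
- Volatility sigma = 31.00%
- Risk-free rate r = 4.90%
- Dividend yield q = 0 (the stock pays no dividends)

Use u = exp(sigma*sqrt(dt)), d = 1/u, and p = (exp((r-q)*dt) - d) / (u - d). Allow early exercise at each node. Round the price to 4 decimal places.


dt = T/N = 0.083333
u = exp(sigma*sqrt(dt)) = 1.093616; d = 1/u = 0.914398
p = (exp((r-q)*dt) - d) / (u - d) = 0.500473
Discount per step: exp(-r*dt) = 0.995925
Stock lattice S(k, i) with i counting down-moves:
  k=0: S(0,0) = 94.7600
  k=1: S(1,0) = 103.6310; S(1,1) = 86.6484
  k=2: S(2,0) = 113.3325; S(2,1) = 94.7600; S(2,2) = 79.2311
  k=3: S(3,0) = 123.9422; S(3,1) = 103.6310; S(3,2) = 86.6484; S(3,3) = 72.4488
Terminal payoffs V(N, i) = max(S_T - K, 0):
  V(3,0) = 25.702191; V(3,1) = 5.391016; V(3,2) = 0.000000; V(3,3) = 0.000000
Backward induction: V(k, i) = exp(-r*dt) * [p * V(k+1, i) + (1-p) * V(k+1, i+1)]; then take max(V_cont, immediate exercise) for American.
  V(2,0) = exp(-r*dt) * [p*25.702191 + (1-p)*5.391016] = 15.492827; exercise = 15.092499; V(2,0) = max -> 15.492827
  V(2,1) = exp(-r*dt) * [p*5.391016 + (1-p)*0.000000] = 2.687066; exercise = 0.000000; V(2,1) = max -> 2.687066
  V(2,2) = exp(-r*dt) * [p*0.000000 + (1-p)*0.000000] = 0.000000; exercise = 0.000000; V(2,2) = max -> 0.000000
  V(1,0) = exp(-r*dt) * [p*15.492827 + (1-p)*2.687066] = 9.058942; exercise = 5.391016; V(1,0) = max -> 9.058942
  V(1,1) = exp(-r*dt) * [p*2.687066 + (1-p)*0.000000] = 1.339325; exercise = 0.000000; V(1,1) = max -> 1.339325
  V(0,0) = exp(-r*dt) * [p*9.058942 + (1-p)*1.339325] = 5.181587; exercise = 0.000000; V(0,0) = max -> 5.181587

Answer: Price = V(0,0) = 5.1816
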